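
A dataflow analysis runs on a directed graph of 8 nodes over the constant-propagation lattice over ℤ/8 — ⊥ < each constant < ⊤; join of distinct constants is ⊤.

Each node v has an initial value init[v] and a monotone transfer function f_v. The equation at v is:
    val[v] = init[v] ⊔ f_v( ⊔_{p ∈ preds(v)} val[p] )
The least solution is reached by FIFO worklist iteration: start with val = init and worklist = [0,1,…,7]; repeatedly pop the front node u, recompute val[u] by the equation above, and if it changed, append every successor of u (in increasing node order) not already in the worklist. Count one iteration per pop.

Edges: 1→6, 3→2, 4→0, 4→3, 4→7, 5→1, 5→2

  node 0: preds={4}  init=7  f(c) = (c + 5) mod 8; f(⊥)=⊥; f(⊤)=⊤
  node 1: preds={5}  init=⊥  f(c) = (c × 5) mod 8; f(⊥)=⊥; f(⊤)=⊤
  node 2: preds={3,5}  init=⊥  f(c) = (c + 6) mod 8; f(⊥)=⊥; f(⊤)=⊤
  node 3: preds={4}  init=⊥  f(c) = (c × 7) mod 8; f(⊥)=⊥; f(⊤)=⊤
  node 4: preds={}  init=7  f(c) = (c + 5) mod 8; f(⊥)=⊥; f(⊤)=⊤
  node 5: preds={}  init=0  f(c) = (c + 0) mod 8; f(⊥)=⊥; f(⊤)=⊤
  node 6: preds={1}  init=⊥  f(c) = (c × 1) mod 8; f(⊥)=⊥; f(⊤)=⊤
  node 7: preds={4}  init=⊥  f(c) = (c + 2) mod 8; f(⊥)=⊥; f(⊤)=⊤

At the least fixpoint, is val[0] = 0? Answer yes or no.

Trace (9 dequeues):
  [1] u=0 | in 7 | out ⊤ | prev 7 | push {}
  [2] u=1 | in 0 | out 0 | prev ⊥ | push {}
  [3] u=2 | in 0 | out 6 | prev ⊥ | push {}
  [4] u=3 | in 7 | out 1 | prev ⊥ | push {2}
  [5] u=4 | in ⊥ | out 7 | ==
  [6] u=5 | in ⊥ | out 0 | ==
  [7] u=6 | in 0 | out 0 | prev ⊥ | push {}
  [8] u=7 | in 7 | out 1 | prev ⊥ | push {}
  [9] u=2 | in ⊤ | out ⊤ | prev 6 | push {}

Converged values:
  [0] ⊤
  [1] 0
  [2] ⊤
  [3] 1
  [4] 7
  [5] 0
  [6] 0
  [7] 1

no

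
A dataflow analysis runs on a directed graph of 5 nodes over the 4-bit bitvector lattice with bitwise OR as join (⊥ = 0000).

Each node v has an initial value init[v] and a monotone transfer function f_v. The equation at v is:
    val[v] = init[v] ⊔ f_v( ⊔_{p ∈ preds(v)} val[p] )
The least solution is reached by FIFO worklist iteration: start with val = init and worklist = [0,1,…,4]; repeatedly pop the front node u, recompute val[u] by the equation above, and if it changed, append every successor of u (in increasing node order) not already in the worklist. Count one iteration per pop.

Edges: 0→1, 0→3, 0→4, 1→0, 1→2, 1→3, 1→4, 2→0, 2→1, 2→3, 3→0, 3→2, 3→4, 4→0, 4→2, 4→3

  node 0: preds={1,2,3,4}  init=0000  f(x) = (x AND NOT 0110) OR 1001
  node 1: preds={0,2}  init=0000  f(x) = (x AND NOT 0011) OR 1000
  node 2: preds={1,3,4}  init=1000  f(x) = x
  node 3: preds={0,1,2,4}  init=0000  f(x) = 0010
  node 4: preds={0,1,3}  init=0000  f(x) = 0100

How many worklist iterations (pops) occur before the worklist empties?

14

Trace (14 dequeues):
  [1] u=0 | in 1000 | out 1001 | prev 0000 | push {}
  [2] u=1 | in 1001 | out 1000 | prev 0000 | push {0}
  [3] u=2 | in 1000 | out 1000 | ==
  [4] u=3 | in 1001 | out 0010 | prev 0000 | push {2}
  [5] u=4 | in 1011 | out 0100 | prev 0000 | push {3}
  [6] u=0 | in 1110 | out 1001 | ==
  [7] u=2 | in 1110 | out 1110 | prev 1000 | push {0,1}
  [8] u=3 | in 1111 | out 0010 | ==
  [9] u=0 | in 1110 | out 1001 | ==
  [10] u=1 | in 1111 | out 1100 | prev 1000 | push {0,2,3,4}
  [11] u=0 | in 1110 | out 1001 | ==
  [12] u=2 | in 1110 | out 1110 | ==
  [13] u=3 | in 1111 | out 0010 | ==
  [14] u=4 | in 1111 | out 0100 | ==

Converged values:
  [0] 1001
  [1] 1100
  [2] 1110
  [3] 0010
  [4] 0100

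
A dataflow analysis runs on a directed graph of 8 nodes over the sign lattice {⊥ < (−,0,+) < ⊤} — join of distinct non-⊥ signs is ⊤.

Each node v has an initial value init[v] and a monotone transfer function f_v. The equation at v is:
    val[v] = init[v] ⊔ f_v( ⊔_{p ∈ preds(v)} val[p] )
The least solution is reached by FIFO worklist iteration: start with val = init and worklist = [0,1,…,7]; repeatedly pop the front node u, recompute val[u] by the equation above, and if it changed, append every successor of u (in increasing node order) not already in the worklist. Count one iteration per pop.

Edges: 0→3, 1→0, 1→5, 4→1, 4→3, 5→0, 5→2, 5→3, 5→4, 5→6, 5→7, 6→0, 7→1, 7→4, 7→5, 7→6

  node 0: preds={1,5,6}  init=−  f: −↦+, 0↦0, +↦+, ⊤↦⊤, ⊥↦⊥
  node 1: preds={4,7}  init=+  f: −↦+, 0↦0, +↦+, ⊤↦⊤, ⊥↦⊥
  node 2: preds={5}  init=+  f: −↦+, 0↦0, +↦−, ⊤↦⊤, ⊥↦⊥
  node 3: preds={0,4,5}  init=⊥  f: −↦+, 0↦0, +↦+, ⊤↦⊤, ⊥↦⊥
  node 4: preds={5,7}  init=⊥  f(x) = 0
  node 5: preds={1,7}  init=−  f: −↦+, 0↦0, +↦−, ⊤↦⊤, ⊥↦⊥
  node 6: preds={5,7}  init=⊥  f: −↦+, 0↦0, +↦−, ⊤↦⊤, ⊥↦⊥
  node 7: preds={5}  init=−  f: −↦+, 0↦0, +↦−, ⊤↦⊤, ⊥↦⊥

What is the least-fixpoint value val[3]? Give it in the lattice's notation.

⊤

Iteration log — 15 steps:
  step 1. node 0  ⊔preds=⊤  new=⊤  old=−  +wl: 
  step 2. node 1  ⊔preds=−  new=+  stable
  step 3. node 2  ⊔preds=−  new=+  stable
  step 4. node 3  ⊔preds=⊤  new=⊤  old=⊥  +wl: 
  step 5. node 4  ⊔preds=−  new=0  old=⊥  +wl: 1,3
  step 6. node 5  ⊔preds=⊤  new=⊤  old=−  +wl: 0,2,4
  step 7. node 6  ⊔preds=⊤  new=⊤  old=⊥  +wl: 
  step 8. node 7  ⊔preds=⊤  new=⊤  old=−  +wl: 5,6
  step 9. node 1  ⊔preds=⊤  new=⊤  old=+  +wl: 
  step 10. node 3  ⊔preds=⊤  new=⊤  stable
  step 11. node 0  ⊔preds=⊤  new=⊤  stable
  step 12. node 2  ⊔preds=⊤  new=⊤  old=+  +wl: 
  step 13. node 4  ⊔preds=⊤  new=0  stable
  step 14. node 5  ⊔preds=⊤  new=⊤  stable
  step 15. node 6  ⊔preds=⊤  new=⊤  stable

Least fixpoint reached:
  node 0: ⊤
  node 1: ⊤
  node 2: ⊤
  node 3: ⊤
  node 4: 0
  node 5: ⊤
  node 6: ⊤
  node 7: ⊤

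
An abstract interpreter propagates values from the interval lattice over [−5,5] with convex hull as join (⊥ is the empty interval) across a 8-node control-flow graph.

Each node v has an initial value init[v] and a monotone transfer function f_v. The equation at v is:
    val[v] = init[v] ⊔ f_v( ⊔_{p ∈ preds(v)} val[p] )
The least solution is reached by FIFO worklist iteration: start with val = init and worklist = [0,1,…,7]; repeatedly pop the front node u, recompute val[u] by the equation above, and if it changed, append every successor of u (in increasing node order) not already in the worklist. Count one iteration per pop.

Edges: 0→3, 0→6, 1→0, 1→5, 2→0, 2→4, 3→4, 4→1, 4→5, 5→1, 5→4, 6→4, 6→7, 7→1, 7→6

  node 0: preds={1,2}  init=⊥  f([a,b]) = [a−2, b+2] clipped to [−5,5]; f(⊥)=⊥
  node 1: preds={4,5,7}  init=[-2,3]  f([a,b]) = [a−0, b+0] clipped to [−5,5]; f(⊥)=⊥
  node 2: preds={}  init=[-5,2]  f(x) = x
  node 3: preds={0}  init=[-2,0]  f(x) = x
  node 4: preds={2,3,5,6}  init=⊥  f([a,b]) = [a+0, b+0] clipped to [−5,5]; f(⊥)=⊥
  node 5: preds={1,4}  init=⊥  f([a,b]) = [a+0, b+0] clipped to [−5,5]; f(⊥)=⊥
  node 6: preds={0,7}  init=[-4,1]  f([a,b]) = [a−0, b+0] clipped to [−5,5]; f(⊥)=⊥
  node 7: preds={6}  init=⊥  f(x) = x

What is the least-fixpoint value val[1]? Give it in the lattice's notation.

[-5,5]

Trace (13 dequeues):
  [1] u=0 | in [-5,3] | out [-5,5] | prev ⊥ | push {}
  [2] u=1 | in ⊥ | out [-2,3] | ==
  [3] u=2 | in ⊥ | out [-5,2] | ==
  [4] u=3 | in [-5,5] | out [-5,5] | prev [-2,0] | push {}
  [5] u=4 | in [-5,5] | out [-5,5] | prev ⊥ | push {1}
  [6] u=5 | in [-5,5] | out [-5,5] | prev ⊥ | push {4}
  [7] u=6 | in [-5,5] | out [-5,5] | prev [-4,1] | push {}
  [8] u=7 | in [-5,5] | out [-5,5] | prev ⊥ | push {6}
  [9] u=1 | in [-5,5] | out [-5,5] | prev [-2,3] | push {0,5}
  [10] u=4 | in [-5,5] | out [-5,5] | ==
  [11] u=6 | in [-5,5] | out [-5,5] | ==
  [12] u=0 | in [-5,5] | out [-5,5] | ==
  [13] u=5 | in [-5,5] | out [-5,5] | ==

Converged values:
  [0] [-5,5]
  [1] [-5,5]
  [2] [-5,2]
  [3] [-5,5]
  [4] [-5,5]
  [5] [-5,5]
  [6] [-5,5]
  [7] [-5,5]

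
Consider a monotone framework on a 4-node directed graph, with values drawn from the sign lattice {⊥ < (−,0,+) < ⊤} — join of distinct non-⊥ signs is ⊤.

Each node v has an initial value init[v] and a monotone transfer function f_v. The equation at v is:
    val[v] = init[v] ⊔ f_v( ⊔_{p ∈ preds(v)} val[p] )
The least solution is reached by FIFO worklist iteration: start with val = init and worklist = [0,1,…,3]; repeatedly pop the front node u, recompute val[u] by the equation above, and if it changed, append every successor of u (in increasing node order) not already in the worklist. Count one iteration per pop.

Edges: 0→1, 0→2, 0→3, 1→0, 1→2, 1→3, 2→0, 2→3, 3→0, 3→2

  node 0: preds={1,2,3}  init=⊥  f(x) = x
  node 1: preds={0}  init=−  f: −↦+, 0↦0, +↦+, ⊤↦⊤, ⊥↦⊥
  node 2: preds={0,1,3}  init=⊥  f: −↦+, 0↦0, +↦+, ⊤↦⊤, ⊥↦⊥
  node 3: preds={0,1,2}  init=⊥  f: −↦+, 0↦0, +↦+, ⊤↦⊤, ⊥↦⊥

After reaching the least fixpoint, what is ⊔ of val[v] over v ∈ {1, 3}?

⊤

Trace (8 dequeues):
  [1] u=0 | in − | out − | prev ⊥ | push {}
  [2] u=1 | in − | out ⊤ | prev − | push {0}
  [3] u=2 | in ⊤ | out ⊤ | prev ⊥ | push {}
  [4] u=3 | in ⊤ | out ⊤ | prev ⊥ | push {2}
  [5] u=0 | in ⊤ | out ⊤ | prev − | push {1,3}
  [6] u=2 | in ⊤ | out ⊤ | ==
  [7] u=1 | in ⊤ | out ⊤ | ==
  [8] u=3 | in ⊤ | out ⊤ | ==

Converged values:
  [0] ⊤
  [1] ⊤
  [2] ⊤
  [3] ⊤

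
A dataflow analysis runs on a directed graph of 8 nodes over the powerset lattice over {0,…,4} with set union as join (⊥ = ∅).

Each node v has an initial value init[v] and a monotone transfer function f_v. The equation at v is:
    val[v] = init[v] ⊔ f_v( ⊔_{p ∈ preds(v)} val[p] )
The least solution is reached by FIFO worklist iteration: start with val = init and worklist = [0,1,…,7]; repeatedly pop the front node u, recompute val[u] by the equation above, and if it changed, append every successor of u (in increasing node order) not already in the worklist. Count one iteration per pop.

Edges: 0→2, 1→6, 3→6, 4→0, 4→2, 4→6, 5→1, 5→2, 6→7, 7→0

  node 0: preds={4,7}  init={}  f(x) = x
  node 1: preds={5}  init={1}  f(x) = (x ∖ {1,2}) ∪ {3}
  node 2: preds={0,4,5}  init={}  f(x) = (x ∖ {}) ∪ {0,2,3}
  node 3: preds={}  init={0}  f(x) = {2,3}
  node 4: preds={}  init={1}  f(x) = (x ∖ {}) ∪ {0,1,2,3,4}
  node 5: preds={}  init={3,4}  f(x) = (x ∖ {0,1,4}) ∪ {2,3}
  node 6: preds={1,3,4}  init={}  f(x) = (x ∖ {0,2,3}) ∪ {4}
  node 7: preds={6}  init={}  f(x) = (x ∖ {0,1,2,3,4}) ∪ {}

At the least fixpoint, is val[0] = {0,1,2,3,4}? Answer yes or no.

yes

Trace (11 dequeues):
  [1] u=0 | in {1} | out {1} | prev {} | push {}
  [2] u=1 | in {3,4} | out {1,3,4} | prev {1} | push {}
  [3] u=2 | in {1,3,4} | out {0,1,2,3,4} | prev {} | push {}
  [4] u=3 | in {} | out {0,2,3} | prev {0} | push {}
  [5] u=4 | in {} | out {0,1,2,3,4} | prev {1} | push {0,2}
  [6] u=5 | in {} | out {2,3,4} | prev {3,4} | push {1}
  [7] u=6 | in {0,1,2,3,4} | out {1,4} | prev {} | push {}
  [8] u=7 | in {1,4} | out {} | ==
  [9] u=0 | in {0,1,2,3,4} | out {0,1,2,3,4} | prev {1} | push {}
  [10] u=2 | in {0,1,2,3,4} | out {0,1,2,3,4} | ==
  [11] u=1 | in {2,3,4} | out {1,3,4} | ==

Converged values:
  [0] {0,1,2,3,4}
  [1] {1,3,4}
  [2] {0,1,2,3,4}
  [3] {0,2,3}
  [4] {0,1,2,3,4}
  [5] {2,3,4}
  [6] {1,4}
  [7] {}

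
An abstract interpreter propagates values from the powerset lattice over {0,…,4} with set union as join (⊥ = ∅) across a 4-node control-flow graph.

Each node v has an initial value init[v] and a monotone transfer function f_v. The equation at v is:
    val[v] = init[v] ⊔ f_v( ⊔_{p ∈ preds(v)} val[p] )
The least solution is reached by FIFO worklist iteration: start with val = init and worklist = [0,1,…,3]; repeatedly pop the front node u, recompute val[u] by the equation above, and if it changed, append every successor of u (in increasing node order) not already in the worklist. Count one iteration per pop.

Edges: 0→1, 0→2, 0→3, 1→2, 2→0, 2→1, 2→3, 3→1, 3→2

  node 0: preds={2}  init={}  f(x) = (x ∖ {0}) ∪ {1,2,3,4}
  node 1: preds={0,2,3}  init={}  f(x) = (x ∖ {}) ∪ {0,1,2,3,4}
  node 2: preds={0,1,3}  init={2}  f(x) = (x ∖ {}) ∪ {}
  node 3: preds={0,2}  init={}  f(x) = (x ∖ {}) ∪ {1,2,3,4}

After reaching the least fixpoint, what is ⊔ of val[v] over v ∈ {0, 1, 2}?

Worklist (7 pops):
  #1 pop 0: in={2} → {1,2,3,4} (was {}); enqueue []
  #2 pop 1: in={1,2,3,4} → {0,1,2,3,4} (was {}); enqueue []
  #3 pop 2: in={0,1,2,3,4} → {0,1,2,3,4} (was {2}); enqueue [0,1]
  #4 pop 3: in={0,1,2,3,4} → {0,1,2,3,4} (was {}); enqueue [2]
  #5 pop 0: in={0,1,2,3,4} → {1,2,3,4} (no change)
  #6 pop 1: in={0,1,2,3,4} → {0,1,2,3,4} (no change)
  #7 pop 2: in={0,1,2,3,4} → {0,1,2,3,4} (no change)

Fixpoint:
  val[0] = {1,2,3,4}
  val[1] = {0,1,2,3,4}
  val[2] = {0,1,2,3,4}
  val[3] = {0,1,2,3,4}

{0,1,2,3,4}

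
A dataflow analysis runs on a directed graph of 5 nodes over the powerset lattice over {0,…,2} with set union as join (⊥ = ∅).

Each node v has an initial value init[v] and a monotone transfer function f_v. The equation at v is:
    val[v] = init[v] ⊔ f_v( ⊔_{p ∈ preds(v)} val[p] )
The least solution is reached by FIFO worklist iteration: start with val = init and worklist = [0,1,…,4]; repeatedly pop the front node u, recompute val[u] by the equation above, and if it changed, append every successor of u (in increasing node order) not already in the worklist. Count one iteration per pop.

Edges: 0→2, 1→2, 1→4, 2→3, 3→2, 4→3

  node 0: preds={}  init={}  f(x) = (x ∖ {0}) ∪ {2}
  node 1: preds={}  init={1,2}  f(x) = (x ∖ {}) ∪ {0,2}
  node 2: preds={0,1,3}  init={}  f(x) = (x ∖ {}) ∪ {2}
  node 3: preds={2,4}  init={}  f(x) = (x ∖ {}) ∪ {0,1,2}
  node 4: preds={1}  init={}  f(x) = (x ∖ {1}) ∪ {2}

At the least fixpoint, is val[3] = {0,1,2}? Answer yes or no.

yes

Worklist (7 pops):
  #1 pop 0: in={} → {2} (was {}); enqueue []
  #2 pop 1: in={} → {0,1,2} (was {1,2}); enqueue []
  #3 pop 2: in={0,1,2} → {0,1,2} (was {}); enqueue []
  #4 pop 3: in={0,1,2} → {0,1,2} (was {}); enqueue [2]
  #5 pop 4: in={0,1,2} → {0,2} (was {}); enqueue [3]
  #6 pop 2: in={0,1,2} → {0,1,2} (no change)
  #7 pop 3: in={0,1,2} → {0,1,2} (no change)

Fixpoint:
  val[0] = {2}
  val[1] = {0,1,2}
  val[2] = {0,1,2}
  val[3] = {0,1,2}
  val[4] = {0,2}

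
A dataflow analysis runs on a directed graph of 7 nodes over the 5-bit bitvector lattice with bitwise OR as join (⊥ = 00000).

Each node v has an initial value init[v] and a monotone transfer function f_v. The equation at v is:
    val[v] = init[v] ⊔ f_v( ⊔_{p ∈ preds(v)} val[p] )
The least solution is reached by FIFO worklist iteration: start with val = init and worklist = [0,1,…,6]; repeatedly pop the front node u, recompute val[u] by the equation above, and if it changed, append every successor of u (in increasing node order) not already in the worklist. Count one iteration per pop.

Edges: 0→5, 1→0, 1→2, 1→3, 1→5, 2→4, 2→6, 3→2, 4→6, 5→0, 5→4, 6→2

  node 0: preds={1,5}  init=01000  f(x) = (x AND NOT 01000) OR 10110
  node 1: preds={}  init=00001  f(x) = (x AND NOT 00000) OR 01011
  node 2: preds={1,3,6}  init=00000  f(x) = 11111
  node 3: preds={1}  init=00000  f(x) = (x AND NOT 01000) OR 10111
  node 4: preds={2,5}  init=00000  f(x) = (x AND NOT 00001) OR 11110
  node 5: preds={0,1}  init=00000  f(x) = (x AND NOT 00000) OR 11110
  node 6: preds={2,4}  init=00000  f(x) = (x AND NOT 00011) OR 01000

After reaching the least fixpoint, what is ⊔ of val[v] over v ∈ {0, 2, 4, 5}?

Trace (10 dequeues):
  [1] u=0 | in 00001 | out 11111 | prev 01000 | push {}
  [2] u=1 | in 00000 | out 01011 | prev 00001 | push {0}
  [3] u=2 | in 01011 | out 11111 | prev 00000 | push {}
  [4] u=3 | in 01011 | out 10111 | prev 00000 | push {2}
  [5] u=4 | in 11111 | out 11110 | prev 00000 | push {}
  [6] u=5 | in 11111 | out 11111 | prev 00000 | push {4}
  [7] u=6 | in 11111 | out 11100 | prev 00000 | push {}
  [8] u=0 | in 11111 | out 11111 | ==
  [9] u=2 | in 11111 | out 11111 | ==
  [10] u=4 | in 11111 | out 11110 | ==

Converged values:
  [0] 11111
  [1] 01011
  [2] 11111
  [3] 10111
  [4] 11110
  [5] 11111
  [6] 11100

11111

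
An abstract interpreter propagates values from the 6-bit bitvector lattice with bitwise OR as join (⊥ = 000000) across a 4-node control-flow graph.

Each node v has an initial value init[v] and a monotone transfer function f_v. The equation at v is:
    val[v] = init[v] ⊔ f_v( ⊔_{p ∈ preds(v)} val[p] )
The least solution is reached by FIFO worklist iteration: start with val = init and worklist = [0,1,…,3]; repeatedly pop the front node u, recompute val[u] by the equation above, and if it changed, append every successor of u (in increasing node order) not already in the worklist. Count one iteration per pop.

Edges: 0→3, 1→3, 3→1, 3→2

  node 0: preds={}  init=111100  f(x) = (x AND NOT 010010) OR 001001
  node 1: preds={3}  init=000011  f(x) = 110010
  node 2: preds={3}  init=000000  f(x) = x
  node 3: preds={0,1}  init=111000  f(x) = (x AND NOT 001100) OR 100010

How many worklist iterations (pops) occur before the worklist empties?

6

Trace (6 dequeues):
  [1] u=0 | in 000000 | out 111101 | prev 111100 | push {}
  [2] u=1 | in 111000 | out 110011 | prev 000011 | push {}
  [3] u=2 | in 111000 | out 111000 | prev 000000 | push {}
  [4] u=3 | in 111111 | out 111011 | prev 111000 | push {1,2}
  [5] u=1 | in 111011 | out 110011 | ==
  [6] u=2 | in 111011 | out 111011 | prev 111000 | push {}

Converged values:
  [0] 111101
  [1] 110011
  [2] 111011
  [3] 111011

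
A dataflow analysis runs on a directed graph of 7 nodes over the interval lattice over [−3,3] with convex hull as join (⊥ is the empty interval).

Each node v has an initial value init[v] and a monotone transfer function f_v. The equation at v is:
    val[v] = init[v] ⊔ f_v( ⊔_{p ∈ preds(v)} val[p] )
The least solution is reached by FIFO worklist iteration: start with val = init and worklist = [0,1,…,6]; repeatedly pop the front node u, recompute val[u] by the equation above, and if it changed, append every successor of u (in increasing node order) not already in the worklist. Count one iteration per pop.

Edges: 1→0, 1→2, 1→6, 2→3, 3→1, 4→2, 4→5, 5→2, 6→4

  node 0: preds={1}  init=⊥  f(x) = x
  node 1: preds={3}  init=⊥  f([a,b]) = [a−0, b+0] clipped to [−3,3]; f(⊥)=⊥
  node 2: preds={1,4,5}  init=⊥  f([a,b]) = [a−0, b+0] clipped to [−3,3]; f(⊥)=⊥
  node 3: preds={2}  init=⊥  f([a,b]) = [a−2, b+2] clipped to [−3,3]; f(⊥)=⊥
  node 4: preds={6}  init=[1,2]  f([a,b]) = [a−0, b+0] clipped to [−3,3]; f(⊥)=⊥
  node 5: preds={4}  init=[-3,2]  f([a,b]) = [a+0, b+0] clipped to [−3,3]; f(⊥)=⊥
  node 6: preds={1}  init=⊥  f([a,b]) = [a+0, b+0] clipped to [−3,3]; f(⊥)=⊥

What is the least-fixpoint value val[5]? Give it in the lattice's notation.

[-3,3]

Trace (16 dequeues):
  [1] u=0 | in ⊥ | out ⊥ | ==
  [2] u=1 | in ⊥ | out ⊥ | ==
  [3] u=2 | in [-3,2] | out [-3,2] | prev ⊥ | push {}
  [4] u=3 | in [-3,2] | out [-3,3] | prev ⊥ | push {1}
  [5] u=4 | in ⊥ | out [1,2] | ==
  [6] u=5 | in [1,2] | out [-3,2] | ==
  [7] u=6 | in ⊥ | out ⊥ | ==
  [8] u=1 | in [-3,3] | out [-3,3] | prev ⊥ | push {0,2,6}
  [9] u=0 | in [-3,3] | out [-3,3] | prev ⊥ | push {}
  [10] u=2 | in [-3,3] | out [-3,3] | prev [-3,2] | push {3}
  [11] u=6 | in [-3,3] | out [-3,3] | prev ⊥ | push {4}
  [12] u=3 | in [-3,3] | out [-3,3] | ==
  [13] u=4 | in [-3,3] | out [-3,3] | prev [1,2] | push {2,5}
  [14] u=2 | in [-3,3] | out [-3,3] | ==
  [15] u=5 | in [-3,3] | out [-3,3] | prev [-3,2] | push {2}
  [16] u=2 | in [-3,3] | out [-3,3] | ==

Converged values:
  [0] [-3,3]
  [1] [-3,3]
  [2] [-3,3]
  [3] [-3,3]
  [4] [-3,3]
  [5] [-3,3]
  [6] [-3,3]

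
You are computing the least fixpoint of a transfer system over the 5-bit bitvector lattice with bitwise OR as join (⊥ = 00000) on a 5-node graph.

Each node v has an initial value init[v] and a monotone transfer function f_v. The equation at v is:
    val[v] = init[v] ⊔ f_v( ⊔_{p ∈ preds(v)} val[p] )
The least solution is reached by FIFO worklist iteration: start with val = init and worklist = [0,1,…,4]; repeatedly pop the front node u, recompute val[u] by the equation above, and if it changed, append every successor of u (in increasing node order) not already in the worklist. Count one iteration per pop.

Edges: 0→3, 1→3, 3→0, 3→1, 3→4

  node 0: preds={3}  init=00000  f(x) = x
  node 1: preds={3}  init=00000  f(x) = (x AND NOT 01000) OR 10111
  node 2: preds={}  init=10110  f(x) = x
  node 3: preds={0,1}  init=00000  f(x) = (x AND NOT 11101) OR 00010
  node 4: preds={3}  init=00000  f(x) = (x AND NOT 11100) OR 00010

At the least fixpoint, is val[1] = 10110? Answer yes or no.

Trace (8 dequeues):
  [1] u=0 | in 00000 | out 00000 | ==
  [2] u=1 | in 00000 | out 10111 | prev 00000 | push {}
  [3] u=2 | in 00000 | out 10110 | ==
  [4] u=3 | in 10111 | out 00010 | prev 00000 | push {0,1}
  [5] u=4 | in 00010 | out 00010 | prev 00000 | push {}
  [6] u=0 | in 00010 | out 00010 | prev 00000 | push {3}
  [7] u=1 | in 00010 | out 10111 | ==
  [8] u=3 | in 10111 | out 00010 | ==

Converged values:
  [0] 00010
  [1] 10111
  [2] 10110
  [3] 00010
  [4] 00010

no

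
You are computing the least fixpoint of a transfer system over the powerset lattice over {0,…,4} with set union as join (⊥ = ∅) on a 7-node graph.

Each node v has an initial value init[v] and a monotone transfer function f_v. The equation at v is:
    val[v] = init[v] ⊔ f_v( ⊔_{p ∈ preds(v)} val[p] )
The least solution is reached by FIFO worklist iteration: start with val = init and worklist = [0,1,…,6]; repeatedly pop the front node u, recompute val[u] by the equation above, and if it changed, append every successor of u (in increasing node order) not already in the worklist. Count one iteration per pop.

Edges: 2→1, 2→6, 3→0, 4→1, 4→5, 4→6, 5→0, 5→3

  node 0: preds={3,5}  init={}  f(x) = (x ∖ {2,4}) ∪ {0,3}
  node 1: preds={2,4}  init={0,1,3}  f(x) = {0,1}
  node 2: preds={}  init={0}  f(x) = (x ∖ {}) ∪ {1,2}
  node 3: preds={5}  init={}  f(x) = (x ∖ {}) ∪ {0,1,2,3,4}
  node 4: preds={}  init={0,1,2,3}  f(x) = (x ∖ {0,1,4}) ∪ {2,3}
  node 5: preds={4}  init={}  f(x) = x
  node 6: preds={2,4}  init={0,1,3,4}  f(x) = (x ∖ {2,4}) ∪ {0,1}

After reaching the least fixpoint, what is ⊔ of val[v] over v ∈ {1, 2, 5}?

Trace (10 dequeues):
  [1] u=0 | in {} | out {0,3} | prev {} | push {}
  [2] u=1 | in {0,1,2,3} | out {0,1,3} | ==
  [3] u=2 | in {} | out {0,1,2} | prev {0} | push {1}
  [4] u=3 | in {} | out {0,1,2,3,4} | prev {} | push {0}
  [5] u=4 | in {} | out {0,1,2,3} | ==
  [6] u=5 | in {0,1,2,3} | out {0,1,2,3} | prev {} | push {3}
  [7] u=6 | in {0,1,2,3} | out {0,1,3,4} | ==
  [8] u=1 | in {0,1,2,3} | out {0,1,3} | ==
  [9] u=0 | in {0,1,2,3,4} | out {0,1,3} | prev {0,3} | push {}
  [10] u=3 | in {0,1,2,3} | out {0,1,2,3,4} | ==

Converged values:
  [0] {0,1,3}
  [1] {0,1,3}
  [2] {0,1,2}
  [3] {0,1,2,3,4}
  [4] {0,1,2,3}
  [5] {0,1,2,3}
  [6] {0,1,3,4}

{0,1,2,3}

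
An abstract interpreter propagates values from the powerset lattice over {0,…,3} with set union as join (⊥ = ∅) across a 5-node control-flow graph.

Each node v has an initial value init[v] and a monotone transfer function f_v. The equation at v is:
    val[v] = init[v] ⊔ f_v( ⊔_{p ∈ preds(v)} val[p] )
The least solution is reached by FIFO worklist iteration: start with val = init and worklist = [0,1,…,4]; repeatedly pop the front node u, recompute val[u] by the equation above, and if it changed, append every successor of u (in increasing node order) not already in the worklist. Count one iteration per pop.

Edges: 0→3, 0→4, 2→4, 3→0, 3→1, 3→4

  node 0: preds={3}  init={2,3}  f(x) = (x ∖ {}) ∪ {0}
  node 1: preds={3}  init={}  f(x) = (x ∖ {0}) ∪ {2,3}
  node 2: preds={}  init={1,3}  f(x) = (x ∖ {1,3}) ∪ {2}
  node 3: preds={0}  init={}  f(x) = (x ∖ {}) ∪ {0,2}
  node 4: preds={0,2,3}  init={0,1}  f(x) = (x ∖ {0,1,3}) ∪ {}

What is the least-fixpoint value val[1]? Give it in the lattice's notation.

{2,3}

Worklist (7 pops):
  #1 pop 0: in={} → {0,2,3} (was {2,3}); enqueue []
  #2 pop 1: in={} → {2,3} (was {}); enqueue []
  #3 pop 2: in={} → {1,2,3} (was {1,3}); enqueue []
  #4 pop 3: in={0,2,3} → {0,2,3} (was {}); enqueue [0,1]
  #5 pop 4: in={0,1,2,3} → {0,1,2} (was {0,1}); enqueue []
  #6 pop 0: in={0,2,3} → {0,2,3} (no change)
  #7 pop 1: in={0,2,3} → {2,3} (no change)

Fixpoint:
  val[0] = {0,2,3}
  val[1] = {2,3}
  val[2] = {1,2,3}
  val[3] = {0,2,3}
  val[4] = {0,1,2}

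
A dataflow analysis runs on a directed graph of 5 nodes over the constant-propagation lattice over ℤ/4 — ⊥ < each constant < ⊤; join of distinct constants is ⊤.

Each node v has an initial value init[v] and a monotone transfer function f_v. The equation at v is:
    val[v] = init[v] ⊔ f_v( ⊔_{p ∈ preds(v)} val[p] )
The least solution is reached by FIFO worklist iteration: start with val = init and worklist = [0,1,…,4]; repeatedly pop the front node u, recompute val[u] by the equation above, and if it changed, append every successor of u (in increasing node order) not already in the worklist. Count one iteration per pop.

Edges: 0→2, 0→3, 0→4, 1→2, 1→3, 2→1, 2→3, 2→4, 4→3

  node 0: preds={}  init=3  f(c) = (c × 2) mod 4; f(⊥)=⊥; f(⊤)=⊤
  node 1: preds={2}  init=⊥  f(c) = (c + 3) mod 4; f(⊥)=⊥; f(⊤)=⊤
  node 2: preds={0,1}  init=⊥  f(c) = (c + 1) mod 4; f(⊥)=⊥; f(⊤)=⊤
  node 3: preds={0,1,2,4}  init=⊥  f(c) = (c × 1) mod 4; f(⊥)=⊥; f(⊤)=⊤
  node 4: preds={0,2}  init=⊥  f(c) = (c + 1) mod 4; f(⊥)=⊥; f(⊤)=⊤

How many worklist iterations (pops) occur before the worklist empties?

Trace (8 dequeues):
  [1] u=0 | in ⊥ | out 3 | ==
  [2] u=1 | in ⊥ | out ⊥ | ==
  [3] u=2 | in 3 | out 0 | prev ⊥ | push {1}
  [4] u=3 | in ⊤ | out ⊤ | prev ⊥ | push {}
  [5] u=4 | in ⊤ | out ⊤ | prev ⊥ | push {3}
  [6] u=1 | in 0 | out 3 | prev ⊥ | push {2}
  [7] u=3 | in ⊤ | out ⊤ | ==
  [8] u=2 | in 3 | out 0 | ==

Converged values:
  [0] 3
  [1] 3
  [2] 0
  [3] ⊤
  [4] ⊤

8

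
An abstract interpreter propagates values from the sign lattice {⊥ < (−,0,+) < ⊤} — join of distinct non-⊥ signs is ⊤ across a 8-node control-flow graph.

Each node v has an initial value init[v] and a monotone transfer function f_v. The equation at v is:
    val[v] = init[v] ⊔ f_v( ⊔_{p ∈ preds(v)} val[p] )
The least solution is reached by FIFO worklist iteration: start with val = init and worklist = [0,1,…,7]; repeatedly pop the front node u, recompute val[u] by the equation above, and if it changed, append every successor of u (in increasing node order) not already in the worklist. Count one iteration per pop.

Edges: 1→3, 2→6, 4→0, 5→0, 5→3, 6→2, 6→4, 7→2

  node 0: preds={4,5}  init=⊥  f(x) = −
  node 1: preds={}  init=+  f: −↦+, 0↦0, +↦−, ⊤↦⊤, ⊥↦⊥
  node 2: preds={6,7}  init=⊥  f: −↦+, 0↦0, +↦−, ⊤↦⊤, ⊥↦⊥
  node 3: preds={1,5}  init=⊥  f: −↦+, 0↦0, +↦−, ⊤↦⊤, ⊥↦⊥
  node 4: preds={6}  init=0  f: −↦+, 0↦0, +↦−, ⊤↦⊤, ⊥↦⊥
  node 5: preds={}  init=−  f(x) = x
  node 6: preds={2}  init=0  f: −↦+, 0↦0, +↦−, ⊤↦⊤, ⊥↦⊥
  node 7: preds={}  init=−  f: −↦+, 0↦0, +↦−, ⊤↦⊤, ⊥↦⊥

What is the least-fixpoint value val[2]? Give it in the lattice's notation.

Worklist (11 pops):
  #1 pop 0: in=⊤ → − (was ⊥); enqueue []
  #2 pop 1: in=⊥ → + (no change)
  #3 pop 2: in=⊤ → ⊤ (was ⊥); enqueue []
  #4 pop 3: in=⊤ → ⊤ (was ⊥); enqueue []
  #5 pop 4: in=0 → 0 (no change)
  #6 pop 5: in=⊥ → − (no change)
  #7 pop 6: in=⊤ → ⊤ (was 0); enqueue [2,4]
  #8 pop 7: in=⊥ → − (no change)
  #9 pop 2: in=⊤ → ⊤ (no change)
  #10 pop 4: in=⊤ → ⊤ (was 0); enqueue [0]
  #11 pop 0: in=⊤ → − (no change)

Fixpoint:
  val[0] = −
  val[1] = +
  val[2] = ⊤
  val[3] = ⊤
  val[4] = ⊤
  val[5] = −
  val[6] = ⊤
  val[7] = −

⊤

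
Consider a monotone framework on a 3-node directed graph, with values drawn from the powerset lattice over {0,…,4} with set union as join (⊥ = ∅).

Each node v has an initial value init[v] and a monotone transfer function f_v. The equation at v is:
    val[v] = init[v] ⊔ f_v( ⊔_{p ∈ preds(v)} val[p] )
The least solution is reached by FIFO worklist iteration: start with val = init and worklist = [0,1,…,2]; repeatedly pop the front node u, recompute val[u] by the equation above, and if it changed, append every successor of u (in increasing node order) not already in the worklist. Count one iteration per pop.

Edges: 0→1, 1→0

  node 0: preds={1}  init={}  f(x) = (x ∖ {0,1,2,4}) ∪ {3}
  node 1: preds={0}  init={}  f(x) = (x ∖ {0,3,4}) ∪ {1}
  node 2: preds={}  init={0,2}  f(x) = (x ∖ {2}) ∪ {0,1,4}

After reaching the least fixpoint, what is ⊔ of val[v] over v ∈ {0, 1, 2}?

Worklist (4 pops):
  #1 pop 0: in={} → {3} (was {}); enqueue []
  #2 pop 1: in={3} → {1} (was {}); enqueue [0]
  #3 pop 2: in={} → {0,1,2,4} (was {0,2}); enqueue []
  #4 pop 0: in={1} → {3} (no change)

Fixpoint:
  val[0] = {3}
  val[1] = {1}
  val[2] = {0,1,2,4}

{0,1,2,3,4}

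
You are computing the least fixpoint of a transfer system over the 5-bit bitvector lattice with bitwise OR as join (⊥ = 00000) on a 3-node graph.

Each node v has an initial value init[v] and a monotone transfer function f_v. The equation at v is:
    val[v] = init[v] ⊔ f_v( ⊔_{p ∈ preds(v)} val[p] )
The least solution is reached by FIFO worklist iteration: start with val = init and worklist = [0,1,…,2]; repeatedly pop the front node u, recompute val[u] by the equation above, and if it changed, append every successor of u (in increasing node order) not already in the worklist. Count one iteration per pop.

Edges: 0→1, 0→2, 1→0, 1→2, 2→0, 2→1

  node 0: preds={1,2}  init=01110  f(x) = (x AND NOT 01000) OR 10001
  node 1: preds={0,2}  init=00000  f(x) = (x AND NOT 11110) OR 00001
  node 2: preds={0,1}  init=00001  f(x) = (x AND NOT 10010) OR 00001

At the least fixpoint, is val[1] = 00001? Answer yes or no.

Worklist (5 pops):
  #1 pop 0: in=00001 → 11111 (was 01110); enqueue []
  #2 pop 1: in=11111 → 00001 (was 00000); enqueue [0]
  #3 pop 2: in=11111 → 01101 (was 00001); enqueue [1]
  #4 pop 0: in=01101 → 11111 (no change)
  #5 pop 1: in=11111 → 00001 (no change)

Fixpoint:
  val[0] = 11111
  val[1] = 00001
  val[2] = 01101

yes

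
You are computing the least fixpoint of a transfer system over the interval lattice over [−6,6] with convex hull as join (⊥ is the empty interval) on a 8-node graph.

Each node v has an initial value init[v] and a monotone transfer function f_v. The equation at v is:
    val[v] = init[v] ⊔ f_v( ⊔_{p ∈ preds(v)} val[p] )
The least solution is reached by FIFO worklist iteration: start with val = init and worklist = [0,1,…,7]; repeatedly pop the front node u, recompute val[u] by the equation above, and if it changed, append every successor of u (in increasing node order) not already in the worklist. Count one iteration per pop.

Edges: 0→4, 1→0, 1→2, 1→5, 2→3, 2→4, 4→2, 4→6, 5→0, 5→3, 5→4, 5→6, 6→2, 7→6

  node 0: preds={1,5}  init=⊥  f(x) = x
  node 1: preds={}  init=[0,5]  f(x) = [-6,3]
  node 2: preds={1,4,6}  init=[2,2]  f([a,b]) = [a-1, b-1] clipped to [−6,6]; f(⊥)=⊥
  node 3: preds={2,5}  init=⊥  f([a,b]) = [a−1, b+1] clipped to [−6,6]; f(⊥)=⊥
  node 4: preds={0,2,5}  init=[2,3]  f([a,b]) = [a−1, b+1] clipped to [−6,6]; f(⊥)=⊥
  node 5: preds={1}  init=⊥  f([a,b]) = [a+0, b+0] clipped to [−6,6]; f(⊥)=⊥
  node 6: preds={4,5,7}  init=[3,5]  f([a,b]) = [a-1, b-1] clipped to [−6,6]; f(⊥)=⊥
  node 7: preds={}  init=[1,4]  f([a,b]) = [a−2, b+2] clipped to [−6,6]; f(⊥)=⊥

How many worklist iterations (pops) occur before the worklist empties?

Iteration log — 12 steps:
  step 1. node 0  ⊔preds=[0,5]  new=[0,5]  old=⊥  +wl: 
  step 2. node 1  ⊔preds=⊥  new=[-6,5]  old=[0,5]  +wl: 0
  step 3. node 2  ⊔preds=[-6,5]  new=[-6,4]  old=[2,2]  +wl: 
  step 4. node 3  ⊔preds=[-6,4]  new=[-6,5]  old=⊥  +wl: 
  step 5. node 4  ⊔preds=[-6,5]  new=[-6,6]  old=[2,3]  +wl: 2
  step 6. node 5  ⊔preds=[-6,5]  new=[-6,5]  old=⊥  +wl: 3,4
  step 7. node 6  ⊔preds=[-6,6]  new=[-6,5]  old=[3,5]  +wl: 
  step 8. node 7  ⊔preds=⊥  new=[1,4]  stable
  step 9. node 0  ⊔preds=[-6,5]  new=[-6,5]  old=[0,5]  +wl: 
  step 10. node 2  ⊔preds=[-6,6]  new=[-6,5]  old=[-6,4]  +wl: 
  step 11. node 3  ⊔preds=[-6,5]  new=[-6,6]  old=[-6,5]  +wl: 
  step 12. node 4  ⊔preds=[-6,5]  new=[-6,6]  stable

Least fixpoint reached:
  node 0: [-6,5]
  node 1: [-6,5]
  node 2: [-6,5]
  node 3: [-6,6]
  node 4: [-6,6]
  node 5: [-6,5]
  node 6: [-6,5]
  node 7: [1,4]

12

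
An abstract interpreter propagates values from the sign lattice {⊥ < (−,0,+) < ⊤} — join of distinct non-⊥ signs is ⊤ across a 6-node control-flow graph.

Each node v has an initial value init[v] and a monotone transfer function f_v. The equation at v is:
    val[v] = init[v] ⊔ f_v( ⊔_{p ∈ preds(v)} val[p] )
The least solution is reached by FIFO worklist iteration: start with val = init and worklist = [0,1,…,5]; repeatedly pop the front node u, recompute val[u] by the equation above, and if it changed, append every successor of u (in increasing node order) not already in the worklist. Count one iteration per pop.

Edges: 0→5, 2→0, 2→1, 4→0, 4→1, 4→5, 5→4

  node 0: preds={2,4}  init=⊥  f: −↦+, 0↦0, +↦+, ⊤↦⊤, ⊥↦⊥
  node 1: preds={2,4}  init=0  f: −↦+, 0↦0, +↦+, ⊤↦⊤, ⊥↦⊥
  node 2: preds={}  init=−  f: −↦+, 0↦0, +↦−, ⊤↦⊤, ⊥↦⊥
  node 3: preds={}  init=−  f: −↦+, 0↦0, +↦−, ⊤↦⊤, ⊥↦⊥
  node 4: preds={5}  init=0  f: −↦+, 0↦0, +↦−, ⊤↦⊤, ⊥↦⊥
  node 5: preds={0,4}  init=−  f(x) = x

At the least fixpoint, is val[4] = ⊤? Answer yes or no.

Trace (9 dequeues):
  [1] u=0 | in ⊤ | out ⊤ | prev ⊥ | push {}
  [2] u=1 | in ⊤ | out ⊤ | prev 0 | push {}
  [3] u=2 | in ⊥ | out − | ==
  [4] u=3 | in ⊥ | out − | ==
  [5] u=4 | in − | out ⊤ | prev 0 | push {0,1}
  [6] u=5 | in ⊤ | out ⊤ | prev − | push {4}
  [7] u=0 | in ⊤ | out ⊤ | ==
  [8] u=1 | in ⊤ | out ⊤ | ==
  [9] u=4 | in ⊤ | out ⊤ | ==

Converged values:
  [0] ⊤
  [1] ⊤
  [2] −
  [3] −
  [4] ⊤
  [5] ⊤

yes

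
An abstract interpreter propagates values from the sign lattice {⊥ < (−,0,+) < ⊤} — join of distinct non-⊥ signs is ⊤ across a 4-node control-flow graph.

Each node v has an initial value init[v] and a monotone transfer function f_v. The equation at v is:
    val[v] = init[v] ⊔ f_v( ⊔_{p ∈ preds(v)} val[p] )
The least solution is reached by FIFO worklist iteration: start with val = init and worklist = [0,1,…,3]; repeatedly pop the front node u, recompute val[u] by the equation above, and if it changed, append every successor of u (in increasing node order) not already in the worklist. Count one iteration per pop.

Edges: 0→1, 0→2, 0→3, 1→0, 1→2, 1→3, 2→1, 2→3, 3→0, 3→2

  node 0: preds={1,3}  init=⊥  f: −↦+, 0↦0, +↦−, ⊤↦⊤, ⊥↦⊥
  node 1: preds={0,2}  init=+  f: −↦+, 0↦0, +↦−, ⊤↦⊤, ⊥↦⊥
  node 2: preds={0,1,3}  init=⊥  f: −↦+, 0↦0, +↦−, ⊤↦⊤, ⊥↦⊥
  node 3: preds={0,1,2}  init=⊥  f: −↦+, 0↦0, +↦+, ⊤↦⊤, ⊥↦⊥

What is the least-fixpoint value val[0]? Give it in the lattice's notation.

Worklist (9 pops):
  #1 pop 0: in=+ → − (was ⊥); enqueue []
  #2 pop 1: in=− → + (no change)
  #3 pop 2: in=⊤ → ⊤ (was ⊥); enqueue [1]
  #4 pop 3: in=⊤ → ⊤ (was ⊥); enqueue [0,2]
  #5 pop 1: in=⊤ → ⊤ (was +); enqueue [3]
  #6 pop 0: in=⊤ → ⊤ (was −); enqueue [1]
  #7 pop 2: in=⊤ → ⊤ (no change)
  #8 pop 3: in=⊤ → ⊤ (no change)
  #9 pop 1: in=⊤ → ⊤ (no change)

Fixpoint:
  val[0] = ⊤
  val[1] = ⊤
  val[2] = ⊤
  val[3] = ⊤

⊤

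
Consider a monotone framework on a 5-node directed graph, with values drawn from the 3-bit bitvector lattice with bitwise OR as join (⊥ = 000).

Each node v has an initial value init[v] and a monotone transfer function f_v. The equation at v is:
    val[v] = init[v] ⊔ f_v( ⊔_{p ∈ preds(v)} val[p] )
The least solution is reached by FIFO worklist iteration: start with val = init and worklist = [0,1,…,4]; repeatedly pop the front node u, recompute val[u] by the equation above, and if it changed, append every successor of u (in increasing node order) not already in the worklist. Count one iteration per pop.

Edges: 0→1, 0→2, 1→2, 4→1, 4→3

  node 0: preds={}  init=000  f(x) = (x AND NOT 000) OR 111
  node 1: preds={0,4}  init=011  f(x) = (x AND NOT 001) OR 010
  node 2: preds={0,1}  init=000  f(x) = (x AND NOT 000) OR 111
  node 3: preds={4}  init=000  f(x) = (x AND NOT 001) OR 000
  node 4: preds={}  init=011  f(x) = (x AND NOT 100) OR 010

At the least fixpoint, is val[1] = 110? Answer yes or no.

Worklist (5 pops):
  #1 pop 0: in=000 → 111 (was 000); enqueue []
  #2 pop 1: in=111 → 111 (was 011); enqueue []
  #3 pop 2: in=111 → 111 (was 000); enqueue []
  #4 pop 3: in=011 → 010 (was 000); enqueue []
  #5 pop 4: in=000 → 011 (no change)

Fixpoint:
  val[0] = 111
  val[1] = 111
  val[2] = 111
  val[3] = 010
  val[4] = 011

no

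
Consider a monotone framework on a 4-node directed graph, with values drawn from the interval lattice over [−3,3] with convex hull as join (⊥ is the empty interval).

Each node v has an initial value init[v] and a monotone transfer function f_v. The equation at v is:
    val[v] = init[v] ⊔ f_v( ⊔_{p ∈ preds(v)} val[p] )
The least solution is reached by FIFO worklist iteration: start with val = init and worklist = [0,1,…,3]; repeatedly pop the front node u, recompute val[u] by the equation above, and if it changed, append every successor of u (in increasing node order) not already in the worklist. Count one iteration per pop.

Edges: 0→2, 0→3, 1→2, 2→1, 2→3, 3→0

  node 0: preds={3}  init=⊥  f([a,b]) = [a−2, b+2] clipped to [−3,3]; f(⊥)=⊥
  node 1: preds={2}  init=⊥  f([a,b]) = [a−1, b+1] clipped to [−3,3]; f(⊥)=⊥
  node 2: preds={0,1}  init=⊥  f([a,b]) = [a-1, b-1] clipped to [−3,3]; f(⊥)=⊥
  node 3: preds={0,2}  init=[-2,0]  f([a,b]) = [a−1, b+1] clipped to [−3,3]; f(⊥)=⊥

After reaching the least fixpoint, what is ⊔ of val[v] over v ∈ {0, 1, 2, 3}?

[-3,3]

Iteration log — 10 steps:
  step 1. node 0  ⊔preds=[-2,0]  new=[-3,2]  old=⊥  +wl: 
  step 2. node 1  ⊔preds=⊥  new=⊥  stable
  step 3. node 2  ⊔preds=[-3,2]  new=[-3,1]  old=⊥  +wl: 1
  step 4. node 3  ⊔preds=[-3,2]  new=[-3,3]  old=[-2,0]  +wl: 0
  step 5. node 1  ⊔preds=[-3,1]  new=[-3,2]  old=⊥  +wl: 2
  step 6. node 0  ⊔preds=[-3,3]  new=[-3,3]  old=[-3,2]  +wl: 3
  step 7. node 2  ⊔preds=[-3,3]  new=[-3,2]  old=[-3,1]  +wl: 1
  step 8. node 3  ⊔preds=[-3,3]  new=[-3,3]  stable
  step 9. node 1  ⊔preds=[-3,2]  new=[-3,3]  old=[-3,2]  +wl: 2
  step 10. node 2  ⊔preds=[-3,3]  new=[-3,2]  stable

Least fixpoint reached:
  node 0: [-3,3]
  node 1: [-3,3]
  node 2: [-3,2]
  node 3: [-3,3]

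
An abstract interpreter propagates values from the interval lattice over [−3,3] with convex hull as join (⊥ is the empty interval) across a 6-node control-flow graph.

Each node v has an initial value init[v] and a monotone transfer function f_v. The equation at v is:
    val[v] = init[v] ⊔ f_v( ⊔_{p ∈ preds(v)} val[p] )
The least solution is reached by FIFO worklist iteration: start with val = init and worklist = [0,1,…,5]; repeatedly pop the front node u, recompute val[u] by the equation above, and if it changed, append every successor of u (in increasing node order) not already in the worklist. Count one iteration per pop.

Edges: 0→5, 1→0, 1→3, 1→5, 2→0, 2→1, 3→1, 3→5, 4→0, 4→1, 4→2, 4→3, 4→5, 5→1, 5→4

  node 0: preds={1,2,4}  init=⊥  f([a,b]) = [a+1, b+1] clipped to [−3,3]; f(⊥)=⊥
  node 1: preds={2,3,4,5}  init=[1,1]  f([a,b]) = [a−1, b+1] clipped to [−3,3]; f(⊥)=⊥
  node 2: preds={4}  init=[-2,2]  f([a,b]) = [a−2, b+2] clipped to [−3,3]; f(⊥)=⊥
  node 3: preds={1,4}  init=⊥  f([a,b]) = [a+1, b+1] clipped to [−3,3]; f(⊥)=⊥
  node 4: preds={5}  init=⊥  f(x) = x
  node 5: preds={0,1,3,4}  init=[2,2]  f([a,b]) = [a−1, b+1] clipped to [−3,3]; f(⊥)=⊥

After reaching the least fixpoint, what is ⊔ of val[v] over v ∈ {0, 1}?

Iteration log — 18 steps:
  step 1. node 0  ⊔preds=[-2,2]  new=[-1,3]  old=⊥  +wl: 
  step 2. node 1  ⊔preds=[-2,2]  new=[-3,3]  old=[1,1]  +wl: 0
  step 3. node 2  ⊔preds=⊥  new=[-2,2]  stable
  step 4. node 3  ⊔preds=[-3,3]  new=[-2,3]  old=⊥  +wl: 1
  step 5. node 4  ⊔preds=[2,2]  new=[2,2]  old=⊥  +wl: 2,3
  step 6. node 5  ⊔preds=[-3,3]  new=[-3,3]  old=[2,2]  +wl: 4
  step 7. node 0  ⊔preds=[-3,3]  new=[-2,3]  old=[-1,3]  +wl: 5
  step 8. node 1  ⊔preds=[-3,3]  new=[-3,3]  stable
  step 9. node 2  ⊔preds=[2,2]  new=[-2,3]  old=[-2,2]  +wl: 0,1
  step 10. node 3  ⊔preds=[-3,3]  new=[-2,3]  stable
  step 11. node 4  ⊔preds=[-3,3]  new=[-3,3]  old=[2,2]  +wl: 2,3
  step 12. node 5  ⊔preds=[-3,3]  new=[-3,3]  stable
  step 13. node 0  ⊔preds=[-3,3]  new=[-2,3]  stable
  step 14. node 1  ⊔preds=[-3,3]  new=[-3,3]  stable
  step 15. node 2  ⊔preds=[-3,3]  new=[-3,3]  old=[-2,3]  +wl: 0,1
  step 16. node 3  ⊔preds=[-3,3]  new=[-2,3]  stable
  step 17. node 0  ⊔preds=[-3,3]  new=[-2,3]  stable
  step 18. node 1  ⊔preds=[-3,3]  new=[-3,3]  stable

Least fixpoint reached:
  node 0: [-2,3]
  node 1: [-3,3]
  node 2: [-3,3]
  node 3: [-2,3]
  node 4: [-3,3]
  node 5: [-3,3]

[-3,3]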